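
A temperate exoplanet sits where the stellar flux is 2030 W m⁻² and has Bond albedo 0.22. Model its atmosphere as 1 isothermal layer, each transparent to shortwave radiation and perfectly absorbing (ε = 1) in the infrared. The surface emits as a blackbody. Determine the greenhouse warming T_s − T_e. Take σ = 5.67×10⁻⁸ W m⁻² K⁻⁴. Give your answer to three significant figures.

Top-of-atmosphere balance: σT_e⁴ = S(1−α)/4 = 395.9 W m⁻² → T_e = 289.1 K.
T_s = (N+1)^(1/4)·T_e = 343.8 K.
So the greenhouse effect raises the surface by 343.8 − 289.1 = 54.69 K.

54.7 K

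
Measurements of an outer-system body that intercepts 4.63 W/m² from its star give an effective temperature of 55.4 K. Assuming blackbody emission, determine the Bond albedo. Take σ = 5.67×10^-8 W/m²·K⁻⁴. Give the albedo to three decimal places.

From σT⁴ = S(1−α)/4 we invert for α: 1−α = 4σT⁴/S.
4σT⁴ = 4·5.67×10⁻⁸·(55.4)⁴ = 2.136 W/m².
Hence α = 1 − 2.136/4.630 = 0.5386.

0.539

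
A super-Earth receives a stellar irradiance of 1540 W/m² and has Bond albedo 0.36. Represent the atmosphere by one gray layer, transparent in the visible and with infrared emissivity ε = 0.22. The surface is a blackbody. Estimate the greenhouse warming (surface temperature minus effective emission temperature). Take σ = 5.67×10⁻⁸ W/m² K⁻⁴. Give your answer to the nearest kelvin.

8 K

The planet radiates to space at T_e = [S(1−α)/(4σ)]^(1/4) = 256.8 K.
The surface balance (absorbed SW + ε·downward IR = σT_s⁴) with T_a⁴ = T_s⁴/2 reduces to T_s = T_e·[2/(2−ε)]^¼ = 264.3 K.
Greenhouse warming: T_s − T_e = 7.590 K.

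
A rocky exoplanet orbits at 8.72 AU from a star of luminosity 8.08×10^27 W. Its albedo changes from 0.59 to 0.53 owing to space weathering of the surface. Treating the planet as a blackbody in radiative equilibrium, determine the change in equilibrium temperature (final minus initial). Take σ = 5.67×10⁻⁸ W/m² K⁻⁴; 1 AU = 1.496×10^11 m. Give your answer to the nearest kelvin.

6 K

Orbital distance: d = 8.72 AU = 1.305×10^12 m.
Flux at the orbit: S = L/(4πd²) = 8.08×10^27/(4π·(1.30×10^12)²) = 377.8 W/m².
Before: T₁ = [377.8·0.41/(4σ)]^(1/4) = 161.7 K.
With α = 0.53, T₂ = 167.3 K.
ΔT = T₂ − T₁ = 5.615 K.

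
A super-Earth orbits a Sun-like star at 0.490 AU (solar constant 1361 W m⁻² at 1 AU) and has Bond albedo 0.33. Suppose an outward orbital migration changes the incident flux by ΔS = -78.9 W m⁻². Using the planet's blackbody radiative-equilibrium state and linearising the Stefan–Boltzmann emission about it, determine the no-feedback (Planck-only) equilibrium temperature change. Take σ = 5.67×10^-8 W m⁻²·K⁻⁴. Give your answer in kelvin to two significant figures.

Flux at the orbit: S = 1361/(0.490)² = 5668 W m⁻².
Unperturbed T_e = [5668·(1−0.33)/(4σ)]^¼ = 359.7 K.
ΔF = Δ[S(1−α)]/4 = (1−0.33)·-78.9/4 = -13.22 W m⁻².
The Planck feedback parameter is 4σT_e³ = 10.56 W m⁻²/K.
Hence the no-feedback warming is ΔF/(4σT_e³) = -1.25 K.

-1.3 K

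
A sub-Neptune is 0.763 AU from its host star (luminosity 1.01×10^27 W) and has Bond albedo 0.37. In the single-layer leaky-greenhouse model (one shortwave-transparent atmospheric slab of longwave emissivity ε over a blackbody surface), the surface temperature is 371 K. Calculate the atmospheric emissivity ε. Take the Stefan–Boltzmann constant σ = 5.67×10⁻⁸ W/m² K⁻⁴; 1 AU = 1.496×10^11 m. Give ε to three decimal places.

d = 0.763 × 1.496×10^11 m = 1.141×10^11 m.
S = L/(4πd²) = 6169 W/m².
Effective temperature: T_e = [S(1−α)/(4σ)]^(1/4) = 361.8 K.
T_s⁴ = T_e⁴·2/(2−ε) → ε = 2 − 2(T_e/T_s)⁴ = 2 − 2·(361.8/371)⁴ = 0.1910.

0.191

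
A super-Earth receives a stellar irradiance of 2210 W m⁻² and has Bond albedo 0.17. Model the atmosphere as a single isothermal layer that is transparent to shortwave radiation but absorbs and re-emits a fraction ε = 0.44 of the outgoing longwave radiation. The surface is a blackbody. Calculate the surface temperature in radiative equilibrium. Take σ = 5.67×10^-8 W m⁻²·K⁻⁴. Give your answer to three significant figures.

The planet radiates to space at T_e = [S(1−α)/(4σ)]^(1/4) = 299.9 K.
For a single slab of emissivity ε, T_s⁴ = 2T_e⁴/(2−ε); thus T_s = 299.9·(1.282)^(1/4) = 319.1 K.

319 K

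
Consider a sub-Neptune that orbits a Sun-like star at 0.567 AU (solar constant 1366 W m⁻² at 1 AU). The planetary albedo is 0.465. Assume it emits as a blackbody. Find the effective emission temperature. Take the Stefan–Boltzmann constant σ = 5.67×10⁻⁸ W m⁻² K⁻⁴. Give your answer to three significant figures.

316 K

Irradiance scales as 1/d², so S = 1366 W m⁻² × (1/0.567)² = 4249 W m⁻².
Averaging over the sphere, the absorbed flux is S(1−α)/4 = 568.3 W m⁻².
Set σT⁴ = 568.3 → T = (568.3/σ)^(1/4) = 316.4 K.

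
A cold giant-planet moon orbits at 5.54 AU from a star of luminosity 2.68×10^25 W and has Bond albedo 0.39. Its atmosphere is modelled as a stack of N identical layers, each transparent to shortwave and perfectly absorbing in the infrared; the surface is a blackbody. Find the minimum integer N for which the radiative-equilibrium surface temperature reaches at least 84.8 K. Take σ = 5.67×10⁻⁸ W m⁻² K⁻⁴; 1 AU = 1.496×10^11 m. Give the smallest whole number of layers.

Orbital distance: d = 5.54 AU = 8.288×10^11 m.
S = L/(4πd²) = 3.105 W m⁻².
OLR = S(1−α)/4 = 0.4735 W m⁻²; the top layer radiates at T_e = 53.76 K.
T_s = (N+1)^(1/4)·T_e ≥ 84.8 K requires N+1 ≥ (T_s/T_e)⁴ = (84.8/53.76)⁴ = 6.192.
Rounding up, N = 6.

6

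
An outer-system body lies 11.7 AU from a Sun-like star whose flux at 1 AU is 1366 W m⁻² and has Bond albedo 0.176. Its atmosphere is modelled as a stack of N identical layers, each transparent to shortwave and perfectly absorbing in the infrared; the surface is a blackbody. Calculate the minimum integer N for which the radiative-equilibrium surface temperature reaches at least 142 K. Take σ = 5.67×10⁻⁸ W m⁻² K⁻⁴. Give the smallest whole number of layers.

By the inverse-square law, S = 1366/11.7² = 9.979 W m⁻².
OLR = S(1−α)/4 = 2.056 W m⁻²; the top layer radiates at T_e = 77.60 K.
T_s = (N+1)^(1/4)·T_e ≥ 142 K requires N+1 ≥ (T_s/T_e)⁴ = (142/77.60)⁴ = 11.215.
The minimum whole number is N = 11.

11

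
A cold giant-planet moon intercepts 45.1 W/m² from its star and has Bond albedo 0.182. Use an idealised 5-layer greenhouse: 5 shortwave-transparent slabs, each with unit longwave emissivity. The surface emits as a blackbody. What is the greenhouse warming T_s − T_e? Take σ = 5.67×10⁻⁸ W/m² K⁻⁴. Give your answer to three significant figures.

63.8 K

OLR = S(1−α)/4 = 9.223 W/m²; the top layer radiates at T_e = 112.9 K.
T_s = (N+1)^(1/4)·T_e = 176.8 K.
Warming: T_s − T_e = 63.82 K.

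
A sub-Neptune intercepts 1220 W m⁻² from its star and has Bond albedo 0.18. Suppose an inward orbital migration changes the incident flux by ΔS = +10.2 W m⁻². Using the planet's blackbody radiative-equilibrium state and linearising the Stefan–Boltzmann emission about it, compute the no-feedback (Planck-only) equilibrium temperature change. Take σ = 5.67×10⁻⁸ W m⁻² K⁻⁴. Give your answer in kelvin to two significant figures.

Reference equilibrium: T_e = [S(1−α)/(4σ)]^(1/4) = 257.7 K.
TOA radiative forcing: ΔF = (1−α)ΔS/4 = 0.82·(+10.2)/4 = 2.091 W m⁻².
Linearising σT⁴ gives d(σT⁴)/dT = 4σT_e³ = 3.882 W m⁻² per K.
So ΔT₀ = 2.091/3.882 = 0.539 K.

0.54 kelvin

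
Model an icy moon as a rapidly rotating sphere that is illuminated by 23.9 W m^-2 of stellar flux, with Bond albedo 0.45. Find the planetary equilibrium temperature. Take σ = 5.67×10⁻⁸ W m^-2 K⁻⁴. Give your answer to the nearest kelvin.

Averaging over the sphere, the absorbed flux is S(1−α)/4 = 3.286 W m^-2.
Balancing against σT⁴: T = (3.286/5.67×10⁻⁸)^(1/4) = 87.25 K.

87 kelvin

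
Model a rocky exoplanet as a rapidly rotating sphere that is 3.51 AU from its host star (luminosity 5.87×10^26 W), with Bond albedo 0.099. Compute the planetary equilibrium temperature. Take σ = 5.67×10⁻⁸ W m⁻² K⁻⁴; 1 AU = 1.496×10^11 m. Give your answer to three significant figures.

161 K

Orbital distance: d = 3.51 AU = 5.251×10^11 m.
Spreading L over a sphere of radius d: S = 5.87×10^26/(4π·5.25×10^11²) = 169.4 W m⁻².
Averaging over the sphere, the absorbed flux is S(1−α)/4 = 38.16 W m⁻².
In equilibrium σT⁴ equals this, so T = 161.1 K.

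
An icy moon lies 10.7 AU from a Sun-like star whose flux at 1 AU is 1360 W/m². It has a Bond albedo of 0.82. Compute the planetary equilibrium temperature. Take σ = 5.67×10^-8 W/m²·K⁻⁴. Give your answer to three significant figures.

By the inverse-square law, S = 1360/10.7² = 11.88 W/m².
The planet absorbs (1−α)S over its disc πR² and re-emits over 4πR², so the mean absorbed flux is (1−0.82)·11.88/4 = 0.5345 W/m².
Set σT⁴ = 0.5345 → T = (0.5345/σ)^(1/4) = 55.41 K.

55.4 K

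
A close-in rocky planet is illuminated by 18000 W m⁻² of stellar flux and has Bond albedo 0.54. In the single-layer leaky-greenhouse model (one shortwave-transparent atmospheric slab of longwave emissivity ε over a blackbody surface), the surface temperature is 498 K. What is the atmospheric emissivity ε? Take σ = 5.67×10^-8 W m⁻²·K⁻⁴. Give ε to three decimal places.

0.813

Effective temperature: T_e = [S(1−α)/(4σ)]^(1/4) = 437.1 K.
Inverting T_s⁴ = 2T_e⁴/(2−ε): (T_e/T_s)⁴ = 0.5936, so ε = 2(1 − 0.5936) = 0.8129.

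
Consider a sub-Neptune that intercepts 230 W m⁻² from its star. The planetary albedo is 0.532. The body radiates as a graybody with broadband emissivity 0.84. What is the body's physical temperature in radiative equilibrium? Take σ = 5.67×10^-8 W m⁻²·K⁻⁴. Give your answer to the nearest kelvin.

154 kelvin

The planet absorbs (1−α)S over its disc πR² and re-emits over 4πR², so the mean absorbed flux is (1−0.532)·230.0/4 = 26.91 W m⁻².
Equating to εσT⁴ with ε = 0.84: T = (26.91/0.84σ)^(1/4) = 154.2 K.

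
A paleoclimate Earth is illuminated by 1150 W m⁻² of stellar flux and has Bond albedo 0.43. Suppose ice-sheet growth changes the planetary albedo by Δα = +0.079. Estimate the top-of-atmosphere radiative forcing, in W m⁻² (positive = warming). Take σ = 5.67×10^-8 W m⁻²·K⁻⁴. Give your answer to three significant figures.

-22.7 W m⁻²

The change in absorbed flux is Δ[S(1−α)/4] = −SΔα/4 = -22.71 W m⁻².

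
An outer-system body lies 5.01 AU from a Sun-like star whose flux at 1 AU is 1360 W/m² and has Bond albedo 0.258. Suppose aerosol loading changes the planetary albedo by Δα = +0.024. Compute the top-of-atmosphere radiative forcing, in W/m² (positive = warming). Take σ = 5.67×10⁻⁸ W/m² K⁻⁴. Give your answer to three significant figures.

By the inverse-square law, S = 1360/5.01² = 54.18 W/m².
ΔF = −(S/4)Δα = −(54.18/4)×(+0.024) = -0.3251 W/m².

-0.325 W/m²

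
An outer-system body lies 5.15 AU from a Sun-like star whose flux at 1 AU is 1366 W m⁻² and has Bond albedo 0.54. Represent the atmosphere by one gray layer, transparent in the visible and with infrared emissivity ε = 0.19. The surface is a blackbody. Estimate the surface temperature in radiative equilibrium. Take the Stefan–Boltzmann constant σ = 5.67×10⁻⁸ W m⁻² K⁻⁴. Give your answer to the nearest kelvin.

104 K

By the inverse-square law, S = 1366/5.15² = 51.50 W m⁻².
At the top of the atmosphere, σT_e⁴ = S(1−α)/4 = 5.923 W m⁻², giving T_e = 101.1 K.
The surface balance (absorbed SW + ε·downward IR = σT_s⁴) with T_a⁴ = T_s⁴/2 reduces to T_s = T_e·[2/(2−ε)]^¼ = 103.7 K.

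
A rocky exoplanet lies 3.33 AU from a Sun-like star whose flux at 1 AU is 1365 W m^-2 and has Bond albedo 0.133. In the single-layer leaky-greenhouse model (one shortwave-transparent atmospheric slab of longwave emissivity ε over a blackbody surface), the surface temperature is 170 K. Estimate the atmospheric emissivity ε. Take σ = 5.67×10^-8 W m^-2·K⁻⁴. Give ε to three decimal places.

By the inverse-square law, S = 1365/3.33² = 123.1 W m^-2.
First, T_e = [123.1·(1−0.133)/(4σ)]^(1/4) = 147.3 K.
Inverting T_s⁴ = 2T_e⁴/(2−ε): (T_e/T_s)⁴ = 0.5634, so ε = 2(1 − 0.5634) = 0.8732.

0.873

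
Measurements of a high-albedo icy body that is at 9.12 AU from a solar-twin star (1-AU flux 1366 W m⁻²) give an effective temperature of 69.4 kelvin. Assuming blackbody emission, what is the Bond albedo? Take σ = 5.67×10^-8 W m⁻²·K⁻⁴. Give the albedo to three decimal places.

0.680

Flux at the orbit: S = 1366/(9.12)² = 16.42 W m⁻².
Rearranging the radiative balance, α = 1 − 4σT⁴/S.
4σT⁴ = 4·5.67×10⁻⁸·(69.4)⁴ = 5.261 W m⁻².
1−α = 5.261/16.42 = 0.3203, so α = 0.6797.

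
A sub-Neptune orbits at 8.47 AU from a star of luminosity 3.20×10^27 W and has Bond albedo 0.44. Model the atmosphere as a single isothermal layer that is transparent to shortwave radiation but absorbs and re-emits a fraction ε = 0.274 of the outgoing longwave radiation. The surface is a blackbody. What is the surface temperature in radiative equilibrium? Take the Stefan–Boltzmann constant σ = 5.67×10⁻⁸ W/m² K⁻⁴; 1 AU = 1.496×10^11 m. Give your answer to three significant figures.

146 K

d = 8.47 × 1.496×10^11 m = 1.267×10^12 m.
Flux at the orbit: S = L/(4πd²) = 3.20×10^27/(4π·(1.27×10^12)²) = 158.6 W/m².
The planet radiates to space at T_e = [S(1−α)/(4σ)]^(1/4) = 140.7 K.
The surface balance (absorbed SW + ε·downward IR = σT_s⁴) with T_a⁴ = T_s⁴/2 reduces to T_s = T_e·[2/(2−ε)]^¼ = 146.0 K.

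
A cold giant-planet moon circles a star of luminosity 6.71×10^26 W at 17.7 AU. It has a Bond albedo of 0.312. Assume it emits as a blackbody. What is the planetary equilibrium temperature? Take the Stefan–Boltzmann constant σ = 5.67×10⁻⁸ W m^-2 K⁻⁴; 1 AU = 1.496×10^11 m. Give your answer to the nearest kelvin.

Orbital distance: d = 17.7 AU = 2.648×10^12 m.
S = L/(4πd²) = 7.616 W m^-2.
Absorbed flux (global mean): S(1−α)/4 = 7.616·0.688/4 = 1.310 W m^-2.
Set σT⁴ = 1.310 → T = (1.310/σ)^(1/4) = 69.33 K.

69 kelvin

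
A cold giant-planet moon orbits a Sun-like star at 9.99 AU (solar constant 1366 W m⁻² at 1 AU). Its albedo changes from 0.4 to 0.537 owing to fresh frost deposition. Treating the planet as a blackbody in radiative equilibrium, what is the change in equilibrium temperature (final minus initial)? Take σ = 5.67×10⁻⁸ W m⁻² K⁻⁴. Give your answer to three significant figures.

Irradiance scales as 1/d², so S = 1366 W m⁻² × (1/9.99)² = 13.69 W m⁻².
Before: T₁ = [13.69·0.6/(4σ)]^(1/4) = 77.57 K.
With α = 0.537, T₂ = 72.71 K.
Change: 72.71 − 77.57 = -4.867 K.

-4.87 kelvin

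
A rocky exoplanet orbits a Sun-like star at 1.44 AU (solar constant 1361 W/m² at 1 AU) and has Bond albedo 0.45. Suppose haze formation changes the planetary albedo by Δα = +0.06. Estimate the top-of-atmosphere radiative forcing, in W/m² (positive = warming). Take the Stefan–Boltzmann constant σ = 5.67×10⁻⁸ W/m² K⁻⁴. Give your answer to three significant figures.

Irradiance scales as 1/d², so S = 1361 W/m² × (1/1.44)² = 656.3 W/m².
ΔF = −(S/4)Δα = −(656.3/4)×(+0.06) = -9.845 W/m².

-9.85 W/m²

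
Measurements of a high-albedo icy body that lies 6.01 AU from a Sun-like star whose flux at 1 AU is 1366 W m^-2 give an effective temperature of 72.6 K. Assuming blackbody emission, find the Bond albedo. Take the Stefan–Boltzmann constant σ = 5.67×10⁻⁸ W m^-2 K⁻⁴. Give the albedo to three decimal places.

0.833

Irradiance scales as 1/d², so S = 1366 W m^-2 × (1/6.01)² = 37.82 W m^-2.
Rearranging the radiative balance, α = 1 − 4σT⁴/S.
σT⁴ = 1.575 W m^-2, so 4σT⁴ = 6.301 W m^-2.
Hence α = 1 − 6.301/37.82 = 0.8334.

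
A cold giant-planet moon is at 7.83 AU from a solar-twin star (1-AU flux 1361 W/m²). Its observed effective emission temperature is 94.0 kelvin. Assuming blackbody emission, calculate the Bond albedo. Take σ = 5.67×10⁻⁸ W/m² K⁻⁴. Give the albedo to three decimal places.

0.202

Flux at the orbit: S = 1361/(7.83)² = 22.20 W/m².
From σT⁴ = S(1−α)/4 we invert for α: 1−α = 4σT⁴/S.
σT⁴ = 4.427 W/m², so 4σT⁴ = 17.71 W/m².
Hence α = 1 − 17.71/22.20 = 0.2023.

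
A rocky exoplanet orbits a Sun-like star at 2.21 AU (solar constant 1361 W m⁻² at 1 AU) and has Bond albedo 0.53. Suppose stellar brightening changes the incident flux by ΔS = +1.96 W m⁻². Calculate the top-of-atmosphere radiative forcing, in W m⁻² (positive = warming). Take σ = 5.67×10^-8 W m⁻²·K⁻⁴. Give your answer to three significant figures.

0.230 W m⁻²

By the inverse-square law, S = 1361/2.21² = 278.7 W m⁻².
TOA radiative forcing: ΔF = (1−α)ΔS/4 = 0.47·(+1.96)/4 = 0.2303 W m⁻².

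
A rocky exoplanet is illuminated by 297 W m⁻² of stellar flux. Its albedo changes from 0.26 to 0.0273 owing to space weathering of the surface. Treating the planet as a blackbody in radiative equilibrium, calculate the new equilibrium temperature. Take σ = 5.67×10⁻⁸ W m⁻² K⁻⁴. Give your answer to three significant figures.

189 K

New equilibrium: T₂ = [(1−0.0273)·297.0/(4σ)]^(1/4) = 188.9 K.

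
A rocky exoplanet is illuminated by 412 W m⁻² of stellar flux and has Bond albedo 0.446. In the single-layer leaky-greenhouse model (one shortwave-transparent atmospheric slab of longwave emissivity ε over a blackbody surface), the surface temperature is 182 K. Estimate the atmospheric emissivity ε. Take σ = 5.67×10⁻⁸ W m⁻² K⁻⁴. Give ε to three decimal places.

Effective temperature: T_e = [S(1−α)/(4σ)]^(1/4) = 178.1 K.
T_s⁴ = T_e⁴·2/(2−ε) → ε = 2 − 2(T_e/T_s)⁴ = 2 − 2·(178.1/182)⁴ = 0.1655.

0.166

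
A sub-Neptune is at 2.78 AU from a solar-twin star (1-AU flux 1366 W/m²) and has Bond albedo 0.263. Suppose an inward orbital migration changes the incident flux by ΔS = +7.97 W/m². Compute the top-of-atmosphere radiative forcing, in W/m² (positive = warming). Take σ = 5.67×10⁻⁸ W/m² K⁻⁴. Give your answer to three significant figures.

1.47 W/m²

Irradiance scales as 1/d², so S = 1366 W/m² × (1/2.78)² = 176.8 W/m².
ΔF = Δ[S(1−α)]/4 = (1−0.263)·+7.97/4 = 1.468 W/m².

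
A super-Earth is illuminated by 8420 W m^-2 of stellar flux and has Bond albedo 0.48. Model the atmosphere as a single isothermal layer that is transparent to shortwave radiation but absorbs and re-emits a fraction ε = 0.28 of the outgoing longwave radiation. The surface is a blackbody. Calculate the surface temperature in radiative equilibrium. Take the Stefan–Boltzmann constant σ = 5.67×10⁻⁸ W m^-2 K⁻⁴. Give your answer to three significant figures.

At the top of the atmosphere, σT_e⁴ = S(1−α)/4 = 1095 W m^-2, giving T_e = 372.8 K.
The surface balance (absorbed SW + ε·downward IR = σT_s⁴) with T_a⁴ = T_s⁴/2 reduces to T_s = T_e·[2/(2−ε)]^¼ = 387.1 K.

387 kelvin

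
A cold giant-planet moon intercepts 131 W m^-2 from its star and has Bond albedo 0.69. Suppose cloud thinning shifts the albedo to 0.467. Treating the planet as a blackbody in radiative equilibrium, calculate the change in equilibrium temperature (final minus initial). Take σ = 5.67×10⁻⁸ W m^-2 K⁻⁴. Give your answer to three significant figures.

With α = 0.69, T₁ = 115.7 K.
After:  T₂ = [131.0·0.533/(4σ)]^(1/4) = 132.5 K.
Change: 132.5 − 115.7 = 16.78 K.

16.8 K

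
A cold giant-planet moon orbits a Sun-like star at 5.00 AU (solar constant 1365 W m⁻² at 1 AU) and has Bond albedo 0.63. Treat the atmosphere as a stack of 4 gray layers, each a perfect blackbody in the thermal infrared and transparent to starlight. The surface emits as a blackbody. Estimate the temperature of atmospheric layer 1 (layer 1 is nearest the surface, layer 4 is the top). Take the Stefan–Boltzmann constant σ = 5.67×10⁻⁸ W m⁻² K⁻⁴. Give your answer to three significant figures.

137 K

By the inverse-square law, S = 1365/5.00² = 54.60 W m⁻².
The effective emission temperature is T_e = [S(1−α)/(4σ)]^¼ = 97.15 K.
Each opaque layer satisfies 2T_j⁴ = T_{j−1}⁴ + T_{j+1}⁴, giving T_k⁴ = (N+1−k)T_e⁴.
T_1 = (4)^(1/4)·97.15 = 137.4 K.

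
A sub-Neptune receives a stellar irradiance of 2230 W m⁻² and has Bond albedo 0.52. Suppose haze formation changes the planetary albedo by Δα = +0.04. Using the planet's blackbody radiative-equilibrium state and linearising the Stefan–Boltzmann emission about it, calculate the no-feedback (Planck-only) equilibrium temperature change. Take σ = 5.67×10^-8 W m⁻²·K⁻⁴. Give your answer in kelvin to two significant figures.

The baseline emission temperature is T_e = 262.1 K.
The change in absorbed flux is Δ[S(1−α)/4] = −SΔα/4 = -22.30 W m⁻².
Linearising σT⁴ gives d(σT⁴)/dT = 4σT_e³ = 4.084 W m⁻² per K.
ΔT₀ = ΔF/λ_P = -22.30/4.084 = -5.46 K.

-5.5 kelvin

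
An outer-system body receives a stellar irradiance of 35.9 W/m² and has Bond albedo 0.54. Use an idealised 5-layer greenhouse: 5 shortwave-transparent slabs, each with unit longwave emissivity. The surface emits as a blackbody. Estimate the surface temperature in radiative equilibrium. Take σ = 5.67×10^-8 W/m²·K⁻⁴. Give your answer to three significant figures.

145 K

OLR = S(1−α)/4 = 4.128 W/m²; the top layer radiates at T_e = 92.37 K.
With N = 5 opaque layers, T_s = (N+1)^(1/4)·T_e = 6^(1/4)·92.37 = 144.6 K.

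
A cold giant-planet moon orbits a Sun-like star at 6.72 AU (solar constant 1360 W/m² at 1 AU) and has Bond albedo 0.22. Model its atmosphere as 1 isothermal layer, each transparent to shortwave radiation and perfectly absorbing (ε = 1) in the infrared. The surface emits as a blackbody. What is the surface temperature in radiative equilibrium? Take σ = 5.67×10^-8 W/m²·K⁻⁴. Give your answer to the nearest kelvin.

Flux at the orbit: S = 1360/(6.72)² = 30.12 W/m².
The effective emission temperature is T_e = [S(1−α)/(4σ)]^¼ = 100.9 K.
With N = 1 opaque layers, T_s = (N+1)^(1/4)·T_e = 2^(1/4)·100.9 = 120.0 K.

120 K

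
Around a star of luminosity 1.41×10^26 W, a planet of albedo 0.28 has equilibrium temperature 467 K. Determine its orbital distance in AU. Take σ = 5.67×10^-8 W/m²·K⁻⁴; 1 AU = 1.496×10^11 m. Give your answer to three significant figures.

0.183 AU

The flux needed for this T is 4σT⁴/(1−0.28) = 14980 W/m².
S = L/(4πd²) → d = √(L/4πS) = √(1.41×10^26/(4π·14980)) = 2.737×10^10 m = 0.1829 AU.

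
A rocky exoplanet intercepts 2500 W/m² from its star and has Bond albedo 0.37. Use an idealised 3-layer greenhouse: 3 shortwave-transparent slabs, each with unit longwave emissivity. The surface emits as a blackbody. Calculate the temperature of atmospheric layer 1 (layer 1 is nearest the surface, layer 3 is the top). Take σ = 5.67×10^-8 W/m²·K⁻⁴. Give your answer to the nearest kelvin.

OLR = S(1−α)/4 = 393.8 W/m²; the top layer radiates at T_e = 288.7 K.
In the N-layer model, layer k (counted from the surface) has T_k = (N+1−k)^(1/4)·T_e.
With k = 1: T_1 = (3+1−1)^¼·288.7 K = 379.9 K.

380 K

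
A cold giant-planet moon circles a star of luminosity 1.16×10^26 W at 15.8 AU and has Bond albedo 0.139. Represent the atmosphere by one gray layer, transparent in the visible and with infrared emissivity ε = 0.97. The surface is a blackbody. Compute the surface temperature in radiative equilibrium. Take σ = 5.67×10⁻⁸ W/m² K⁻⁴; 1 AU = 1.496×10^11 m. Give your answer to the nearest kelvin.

d = 15.8 × 1.496×10^11 m = 2.364×10^12 m.
Flux at the orbit: S = L/(4πd²) = 1.16×10^26/(4π·(2.36×10^12)²) = 1.652 W/m².
Effective emission temperature (TOA balance): σT_e⁴ = S(1−α)/4 = 0.3556 W/m² → T_e = 50.04 K.
The surface balance (absorbed SW + ε·downward IR = σT_s⁴) with T_a⁴ = T_s⁴/2 reduces to T_s = T_e·[2/(2−ε)]^¼ = 59.08 K.

59 K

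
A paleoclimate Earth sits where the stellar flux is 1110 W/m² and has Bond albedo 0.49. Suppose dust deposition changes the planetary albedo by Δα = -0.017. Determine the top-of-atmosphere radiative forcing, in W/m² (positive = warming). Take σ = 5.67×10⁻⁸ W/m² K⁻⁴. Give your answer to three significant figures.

The change in absorbed flux is Δ[S(1−α)/4] = −SΔα/4 = 4.718 W/m².

4.72 W/m²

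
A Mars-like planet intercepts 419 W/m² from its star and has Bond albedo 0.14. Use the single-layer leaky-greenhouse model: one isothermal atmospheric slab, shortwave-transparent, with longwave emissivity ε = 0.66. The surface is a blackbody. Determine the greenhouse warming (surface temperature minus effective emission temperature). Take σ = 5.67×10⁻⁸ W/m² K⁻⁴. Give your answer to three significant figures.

At the top of the atmosphere, σT_e⁴ = S(1−α)/4 = 90.08 W/m², giving T_e = 199.6 K.
The surface balance (absorbed SW + ε·downward IR = σT_s⁴) with T_a⁴ = T_s⁴/2 reduces to T_s = T_e·[2/(2−ε)]^¼ = 220.7 K.
The atmosphere warms the surface by 21.02 K.

21.0 K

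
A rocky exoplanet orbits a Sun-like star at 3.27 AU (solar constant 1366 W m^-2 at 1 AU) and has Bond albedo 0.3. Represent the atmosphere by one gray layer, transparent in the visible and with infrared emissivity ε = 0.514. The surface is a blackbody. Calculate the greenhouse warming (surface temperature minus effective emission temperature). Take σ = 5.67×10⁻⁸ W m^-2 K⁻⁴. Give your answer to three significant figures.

10.9 K

Flux at the orbit: S = 1366/(3.27)² = 127.7 W m^-2.
The planet radiates to space at T_e = [S(1−α)/(4σ)]^(1/4) = 140.9 K.
Surface balance with a leaky layer gives σT_s⁴ = σT_e⁴·2/(2−ε), so T_s = T_e·[2/(2−0.514)]^(1/4) = 151.8 K.
The atmosphere warms the surface by 10.86 K.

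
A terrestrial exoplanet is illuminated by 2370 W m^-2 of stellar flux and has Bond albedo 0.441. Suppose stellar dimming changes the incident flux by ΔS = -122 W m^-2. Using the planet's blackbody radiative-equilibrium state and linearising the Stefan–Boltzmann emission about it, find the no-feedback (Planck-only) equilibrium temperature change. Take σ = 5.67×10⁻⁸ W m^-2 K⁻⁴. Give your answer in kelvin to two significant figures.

-3.6 K

The baseline emission temperature is T_e = 276.5 K.
ΔF = Δ[S(1−α)]/4 = (1−0.441)·-122/4 = -17.05 W m^-2.
The Planck feedback parameter is 4σT_e³ = 4.792 W m^-2/K.
So ΔT₀ = -17.05/4.792 = -3.56 K.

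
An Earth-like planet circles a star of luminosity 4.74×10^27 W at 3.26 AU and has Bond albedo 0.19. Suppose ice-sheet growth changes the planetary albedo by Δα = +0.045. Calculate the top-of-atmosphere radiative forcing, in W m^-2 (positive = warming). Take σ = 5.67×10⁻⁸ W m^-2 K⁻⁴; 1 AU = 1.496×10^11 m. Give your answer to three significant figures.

d = 3.26 × 1.496×10^11 m = 4.877×10^11 m.
Spreading L over a sphere of radius d: S = 4.74×10^27/(4π·4.88×10^11²) = 1586 W m^-2.
TOA radiative forcing: ΔF = −S·Δα/4 = −1586·(+0.045)/4 = -17.84 W m^-2.

-17.8 W m^-2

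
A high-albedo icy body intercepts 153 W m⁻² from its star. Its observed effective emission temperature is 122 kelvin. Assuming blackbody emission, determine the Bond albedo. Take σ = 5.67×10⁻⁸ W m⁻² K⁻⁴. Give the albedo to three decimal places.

From σT⁴ = S(1−α)/4 we invert for α: 1−α = 4σT⁴/S.
4σT⁴ = 4·5.67×10⁻⁸·(122)⁴ = 50.24 W m⁻².
1−α = 50.24/153.0 = 0.3284, so α = 0.6716.

0.672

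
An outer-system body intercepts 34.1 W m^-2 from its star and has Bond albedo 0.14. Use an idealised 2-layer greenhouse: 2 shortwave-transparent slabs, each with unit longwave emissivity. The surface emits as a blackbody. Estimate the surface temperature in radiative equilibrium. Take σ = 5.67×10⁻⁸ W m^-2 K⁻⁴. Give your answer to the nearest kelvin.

140 K

The effective emission temperature is T_e = [S(1−α)/(4σ)]^¼ = 106.6 K.
Layer-by-layer balance gives σT_s⁴ = (N+1)σT_e⁴, so T_s = 3^¼·106.6 = 140.3 K.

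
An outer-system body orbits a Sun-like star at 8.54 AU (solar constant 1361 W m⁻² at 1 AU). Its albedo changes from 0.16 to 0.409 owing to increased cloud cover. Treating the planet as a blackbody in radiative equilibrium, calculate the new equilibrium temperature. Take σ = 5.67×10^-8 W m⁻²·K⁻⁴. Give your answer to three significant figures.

83.5 K

By the inverse-square law, S = 1361/8.54² = 18.66 W m⁻².
With the new albedo, S(1−α₂)/4 = 2.757 W m⁻², so T₂ = 83.51 K.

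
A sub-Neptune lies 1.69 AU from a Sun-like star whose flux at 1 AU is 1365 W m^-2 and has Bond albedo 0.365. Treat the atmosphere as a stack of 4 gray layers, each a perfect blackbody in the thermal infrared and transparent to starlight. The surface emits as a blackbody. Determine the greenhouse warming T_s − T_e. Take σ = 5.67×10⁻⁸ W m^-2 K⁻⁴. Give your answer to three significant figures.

94.7 K

By the inverse-square law, S = 1365/1.69² = 477.9 W m^-2.
OLR = S(1−α)/4 = 75.87 W m^-2; the top layer radiates at T_e = 191.3 K.
Surface: T_s = (5)^¼·T_e = 286.0 K.
Warming: T_s − T_e = 94.74 K.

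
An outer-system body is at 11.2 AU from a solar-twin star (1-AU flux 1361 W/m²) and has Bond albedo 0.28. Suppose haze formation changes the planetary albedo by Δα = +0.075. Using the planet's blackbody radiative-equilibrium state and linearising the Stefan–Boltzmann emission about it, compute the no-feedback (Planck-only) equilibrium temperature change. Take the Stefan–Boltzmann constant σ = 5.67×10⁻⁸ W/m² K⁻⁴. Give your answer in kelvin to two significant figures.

-2.0 K

By the inverse-square law, S = 1361/11.2² = 10.85 W/m².
The baseline emission temperature is T_e = 76.61 K.
ΔF = −(S/4)Δα = −(10.85/4)×(+0.075) = -0.2034 W/m².
Planck response: λ_P = 4σT_e³ = 4·5.67×10⁻⁸·(76.61)³ = 0.1020 W/m²/K.
Hence the no-feedback warming is ΔF/(4σT_e³) = -2.00 K.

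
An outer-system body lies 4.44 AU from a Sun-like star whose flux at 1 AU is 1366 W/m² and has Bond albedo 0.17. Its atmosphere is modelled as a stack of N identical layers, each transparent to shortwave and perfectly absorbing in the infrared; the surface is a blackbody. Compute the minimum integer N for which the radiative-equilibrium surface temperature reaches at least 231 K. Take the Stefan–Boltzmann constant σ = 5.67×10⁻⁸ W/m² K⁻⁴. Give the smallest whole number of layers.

By the inverse-square law, S = 1366/4.44² = 69.29 W/m².
OLR = S(1−α)/4 = 14.38 W/m²; the top layer radiates at T_e = 126.2 K.
Need (N+1)T_e⁴ ≥ T_s⁴, i.e. N+1 ≥ (231/126.2)⁴ = 11.229.
The minimum whole number is N = 11.

11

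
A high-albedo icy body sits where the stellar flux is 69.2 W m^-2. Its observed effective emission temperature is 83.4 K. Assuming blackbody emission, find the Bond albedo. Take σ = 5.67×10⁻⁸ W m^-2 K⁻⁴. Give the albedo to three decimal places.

0.841

From σT⁴ = S(1−α)/4 we invert for α: 1−α = 4σT⁴/S.
σT⁴ = 2.743 W m^-2, so 4σT⁴ = 10.97 W m^-2.
1−α = 10.97/69.20 = 0.1586, so α = 0.8414.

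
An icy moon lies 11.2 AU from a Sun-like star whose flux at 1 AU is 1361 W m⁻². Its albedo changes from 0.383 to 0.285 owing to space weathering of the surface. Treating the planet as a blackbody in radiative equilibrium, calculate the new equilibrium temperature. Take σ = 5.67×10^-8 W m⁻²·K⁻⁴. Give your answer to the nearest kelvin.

76 K

Irradiance scales as 1/d², so S = 1361 W m⁻² × (1/11.2)² = 10.85 W m⁻².
New equilibrium: T₂ = [(1−0.285)·10.85/(4σ)]^(1/4) = 76.48 K.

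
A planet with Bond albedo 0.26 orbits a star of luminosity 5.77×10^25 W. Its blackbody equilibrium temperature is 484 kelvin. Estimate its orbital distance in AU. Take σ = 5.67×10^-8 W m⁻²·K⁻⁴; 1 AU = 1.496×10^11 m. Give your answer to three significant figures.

0.110 AU

The flux needed for this T is 4σT⁴/(1−0.26) = 16820 W m⁻².
S = L/(4πd²) → d = √(L/4πS) = √(5.77×10^25/(4π·16820)) = 1.652×10^10 m = 0.1104 AU.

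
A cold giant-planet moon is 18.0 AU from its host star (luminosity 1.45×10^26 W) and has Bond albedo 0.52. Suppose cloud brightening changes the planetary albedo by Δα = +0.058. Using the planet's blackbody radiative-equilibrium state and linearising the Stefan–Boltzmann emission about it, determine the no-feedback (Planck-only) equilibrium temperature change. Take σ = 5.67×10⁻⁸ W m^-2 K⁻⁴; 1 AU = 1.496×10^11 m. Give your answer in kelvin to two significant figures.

-1.3 K

Orbital distance: d = 18.0 AU = 2.693×10^12 m.
Spreading L over a sphere of radius d: S = 1.45×10^26/(4π·2.69×10^12²) = 1.591 W m^-2.
The baseline emission temperature is T_e = 42.84 K.
TOA radiative forcing: ΔF = −S·Δα/4 = −1.591·(+0.058)/4 = -0.02307 W m^-2.
Linearising σT⁴ gives d(σT⁴)/dT = 4σT_e³ = 0.01783 W m^-2 per K.
So ΔT₀ = -0.02307/0.01783 = -1.29 K.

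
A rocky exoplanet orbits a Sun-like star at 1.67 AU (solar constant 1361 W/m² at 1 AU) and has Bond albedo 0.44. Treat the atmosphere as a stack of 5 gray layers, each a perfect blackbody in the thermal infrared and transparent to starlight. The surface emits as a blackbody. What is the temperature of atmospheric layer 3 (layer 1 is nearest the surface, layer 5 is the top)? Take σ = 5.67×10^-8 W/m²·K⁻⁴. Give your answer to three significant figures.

Irradiance scales as 1/d², so S = 1361 W/m² × (1/1.67)² = 488.0 W/m².
OLR = S(1−α)/4 = 68.32 W/m²; the top layer radiates at T_e = 186.3 K.
Each opaque layer satisfies 2T_j⁴ = T_{j−1}⁴ + T_{j+1}⁴, giving T_k⁴ = (N+1−k)T_e⁴.
T_3 = (3)^(1/4)·186.3 = 245.2 K.

245 K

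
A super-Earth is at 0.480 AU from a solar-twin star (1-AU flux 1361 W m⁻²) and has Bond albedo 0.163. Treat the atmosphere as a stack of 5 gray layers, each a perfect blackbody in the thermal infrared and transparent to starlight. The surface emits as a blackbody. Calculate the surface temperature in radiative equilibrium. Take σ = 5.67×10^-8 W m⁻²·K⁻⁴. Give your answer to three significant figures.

Irradiance scales as 1/d², so S = 1361 W m⁻² × (1/0.480)² = 5907 W m⁻².
OLR = S(1−α)/4 = 1236 W m⁻²; the top layer radiates at T_e = 384.3 K.
Layer-by-layer balance gives σT_s⁴ = (N+1)σT_e⁴, so T_s = 6^¼·384.3 = 601.4 K.

601 K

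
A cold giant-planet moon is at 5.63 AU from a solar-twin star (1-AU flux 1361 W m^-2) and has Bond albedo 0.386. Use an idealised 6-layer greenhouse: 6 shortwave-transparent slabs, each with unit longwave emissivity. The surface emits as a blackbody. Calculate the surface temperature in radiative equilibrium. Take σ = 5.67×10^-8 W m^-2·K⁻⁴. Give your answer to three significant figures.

169 kelvin

Irradiance scales as 1/d², so S = 1361 W m^-2 × (1/5.63)² = 42.94 W m^-2.
The effective emission temperature is T_e = [S(1−α)/(4σ)]^¼ = 103.8 K.
With N = 6 opaque layers, T_s = (N+1)^(1/4)·T_e = 7^(1/4)·103.8 = 168.9 K.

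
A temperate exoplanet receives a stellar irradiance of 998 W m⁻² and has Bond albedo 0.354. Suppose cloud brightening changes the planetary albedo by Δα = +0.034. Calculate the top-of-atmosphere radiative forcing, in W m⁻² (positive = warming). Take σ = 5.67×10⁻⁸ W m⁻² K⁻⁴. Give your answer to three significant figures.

-8.48 W m⁻²

TOA radiative forcing: ΔF = −S·Δα/4 = −998.0·(+0.034)/4 = -8.483 W m⁻².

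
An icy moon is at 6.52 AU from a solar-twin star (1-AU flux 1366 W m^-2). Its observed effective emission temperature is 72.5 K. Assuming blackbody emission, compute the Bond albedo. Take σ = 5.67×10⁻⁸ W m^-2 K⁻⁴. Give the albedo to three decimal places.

0.805

Flux at the orbit: S = 1366/(6.52)² = 32.13 W m^-2.
Energy balance: S(1−α)/4 = σT⁴, so 1−α = 4σT⁴/S.
4σT⁴ = 4·5.67×10⁻⁸·(72.5)⁴ = 6.266 W m^-2.
1−α = 6.266/32.13 = 0.1950, so α = 0.8050.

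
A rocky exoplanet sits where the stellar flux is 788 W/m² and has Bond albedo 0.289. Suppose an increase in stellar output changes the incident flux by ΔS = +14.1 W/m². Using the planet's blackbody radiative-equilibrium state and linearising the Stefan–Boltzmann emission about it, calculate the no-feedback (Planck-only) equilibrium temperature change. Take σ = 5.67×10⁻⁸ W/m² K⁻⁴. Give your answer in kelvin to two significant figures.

1.0 K

Reference equilibrium: T_e = [S(1−α)/(4σ)]^(1/4) = 222.9 K.
TOA radiative forcing: ΔF = (1−α)ΔS/4 = 0.711·(+14.1)/4 = 2.506 W/m².
The Planck feedback parameter is 4σT_e³ = 2.513 W/m²/K.
So ΔT₀ = 2.506/2.513 = 0.997 K.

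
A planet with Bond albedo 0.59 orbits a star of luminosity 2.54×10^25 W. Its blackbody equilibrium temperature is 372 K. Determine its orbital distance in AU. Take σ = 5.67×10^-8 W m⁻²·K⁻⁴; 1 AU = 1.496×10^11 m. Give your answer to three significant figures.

0.0923 AU

Energy balance gives S = 4σT⁴/(1−α) = 10590 W m⁻².
S = L/(4πd²) → d = √(L/4πS) = √(2.54×10^25/(4π·10590)) = 1.381×10^10 m = 0.09233 AU.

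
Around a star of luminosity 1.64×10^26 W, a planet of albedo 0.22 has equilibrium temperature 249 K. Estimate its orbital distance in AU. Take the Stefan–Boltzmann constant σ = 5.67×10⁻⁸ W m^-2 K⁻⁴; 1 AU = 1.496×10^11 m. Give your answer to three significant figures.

0.722 AU

Energy balance gives S = 4σT⁴/(1−α) = 1118 W m^-2.
S = L/(4πd²) → d = √(L/4πS) = √(1.64×10^26/(4π·1118)) = 1.081×10^11 m = 0.7223 AU.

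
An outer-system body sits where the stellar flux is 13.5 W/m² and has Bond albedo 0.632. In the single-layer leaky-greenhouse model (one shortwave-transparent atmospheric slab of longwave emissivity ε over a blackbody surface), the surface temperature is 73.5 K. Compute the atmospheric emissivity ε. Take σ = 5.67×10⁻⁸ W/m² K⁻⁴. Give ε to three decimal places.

0.499

TOA balance gives T_e = 68.41 K.
Inverting T_s⁴ = 2T_e⁴/(2−ε): (T_e/T_s)⁴ = 0.7506, so ε = 2(1 − 0.7506) = 0.4989.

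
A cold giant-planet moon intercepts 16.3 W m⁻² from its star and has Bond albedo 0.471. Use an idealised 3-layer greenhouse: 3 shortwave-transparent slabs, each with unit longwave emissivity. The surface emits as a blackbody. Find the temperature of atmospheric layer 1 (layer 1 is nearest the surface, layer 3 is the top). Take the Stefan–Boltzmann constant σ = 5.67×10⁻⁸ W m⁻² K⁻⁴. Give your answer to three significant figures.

The effective emission temperature is T_e = [S(1−α)/(4σ)]^¼ = 78.52 K.
Each opaque layer satisfies 2T_j⁴ = T_{j−1}⁴ + T_{j+1}⁴, giving T_k⁴ = (N+1−k)T_e⁴.
With k = 1: T_1 = (3+1−1)^¼·78.52 K = 103.3 K.

103 kelvin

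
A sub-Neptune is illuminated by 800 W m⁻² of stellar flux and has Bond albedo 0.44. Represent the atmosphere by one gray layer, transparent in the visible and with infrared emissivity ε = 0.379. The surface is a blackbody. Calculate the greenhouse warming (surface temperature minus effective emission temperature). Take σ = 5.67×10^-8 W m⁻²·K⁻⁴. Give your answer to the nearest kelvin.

11 kelvin

Effective emission temperature (TOA balance): σT_e⁴ = S(1−α)/4 = 112.0 W m⁻² → T_e = 210.8 K.
For a single slab of emissivity ε, T_s⁴ = 2T_e⁴/(2−ε); thus T_s = 210.8·(1.234)^(1/4) = 222.2 K.
The atmosphere warms the surface by 11.37 K.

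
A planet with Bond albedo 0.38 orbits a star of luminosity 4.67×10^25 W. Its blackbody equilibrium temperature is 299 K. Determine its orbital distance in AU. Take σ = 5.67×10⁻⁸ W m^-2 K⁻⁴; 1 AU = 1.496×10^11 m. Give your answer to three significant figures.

0.238 AU

Energy balance gives S = 4σT⁴/(1−α) = 2924 W m^-2.
From L = 4πd²S, d = √(4.67×10^25/(4π·2924)) = 3.565×10^10 m = 0.2383 AU.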